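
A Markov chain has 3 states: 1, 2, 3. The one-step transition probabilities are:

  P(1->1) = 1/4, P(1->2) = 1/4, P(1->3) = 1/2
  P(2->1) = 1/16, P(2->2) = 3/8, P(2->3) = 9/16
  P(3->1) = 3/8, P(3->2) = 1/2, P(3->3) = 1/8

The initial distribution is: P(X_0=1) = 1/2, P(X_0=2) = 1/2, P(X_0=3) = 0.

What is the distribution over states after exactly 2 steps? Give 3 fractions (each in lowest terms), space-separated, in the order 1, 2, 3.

Propagating the distribution step by step (d_{t+1} = d_t * P):
d_0 = (1=1/2, 2=1/2, 3=0)
  d_1[1] = 1/2*1/4 + 1/2*1/16 + 0*3/8 = 5/32
  d_1[2] = 1/2*1/4 + 1/2*3/8 + 0*1/2 = 5/16
  d_1[3] = 1/2*1/2 + 1/2*9/16 + 0*1/8 = 17/32
d_1 = (1=5/32, 2=5/16, 3=17/32)
  d_2[1] = 5/32*1/4 + 5/16*1/16 + 17/32*3/8 = 33/128
  d_2[2] = 5/32*1/4 + 5/16*3/8 + 17/32*1/2 = 27/64
  d_2[3] = 5/32*1/2 + 5/16*9/16 + 17/32*1/8 = 41/128
d_2 = (1=33/128, 2=27/64, 3=41/128)

Answer: 33/128 27/64 41/128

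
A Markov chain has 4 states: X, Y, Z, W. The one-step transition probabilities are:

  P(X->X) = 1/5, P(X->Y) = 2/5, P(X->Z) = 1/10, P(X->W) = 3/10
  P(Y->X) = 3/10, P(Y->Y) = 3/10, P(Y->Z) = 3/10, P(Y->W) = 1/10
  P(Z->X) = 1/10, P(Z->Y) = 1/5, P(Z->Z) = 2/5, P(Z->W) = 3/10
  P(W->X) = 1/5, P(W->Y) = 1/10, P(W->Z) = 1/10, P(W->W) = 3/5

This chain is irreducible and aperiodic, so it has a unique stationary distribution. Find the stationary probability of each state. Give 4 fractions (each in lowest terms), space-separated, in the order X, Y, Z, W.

Answer: 106/525 17/75 109/525 191/525

Derivation:
The stationary distribution satisfies pi = pi * P, i.e.:
  pi_X = 1/5*pi_X + 3/10*pi_Y + 1/10*pi_Z + 1/5*pi_W
  pi_Y = 2/5*pi_X + 3/10*pi_Y + 1/5*pi_Z + 1/10*pi_W
  pi_Z = 1/10*pi_X + 3/10*pi_Y + 2/5*pi_Z + 1/10*pi_W
  pi_W = 3/10*pi_X + 1/10*pi_Y + 3/10*pi_Z + 3/5*pi_W
with normalization: pi_X + pi_Y + pi_Z + pi_W = 1.

Using the first 3 balance equations plus normalization, the linear system A*pi = b is:
  [-4/5, 3/10, 1/10, 1/5] . pi = 0
  [2/5, -7/10, 1/5, 1/10] . pi = 0
  [1/10, 3/10, -3/5, 1/10] . pi = 0
  [1, 1, 1, 1] . pi = 1

Solving yields:
  pi_X = 106/525
  pi_Y = 17/75
  pi_Z = 109/525
  pi_W = 191/525

Verification (pi * P):
  106/525*1/5 + 17/75*3/10 + 109/525*1/10 + 191/525*1/5 = 106/525 = pi_X  (ok)
  106/525*2/5 + 17/75*3/10 + 109/525*1/5 + 191/525*1/10 = 17/75 = pi_Y  (ok)
  106/525*1/10 + 17/75*3/10 + 109/525*2/5 + 191/525*1/10 = 109/525 = pi_Z  (ok)
  106/525*3/10 + 17/75*1/10 + 109/525*3/10 + 191/525*3/5 = 191/525 = pi_W  (ok)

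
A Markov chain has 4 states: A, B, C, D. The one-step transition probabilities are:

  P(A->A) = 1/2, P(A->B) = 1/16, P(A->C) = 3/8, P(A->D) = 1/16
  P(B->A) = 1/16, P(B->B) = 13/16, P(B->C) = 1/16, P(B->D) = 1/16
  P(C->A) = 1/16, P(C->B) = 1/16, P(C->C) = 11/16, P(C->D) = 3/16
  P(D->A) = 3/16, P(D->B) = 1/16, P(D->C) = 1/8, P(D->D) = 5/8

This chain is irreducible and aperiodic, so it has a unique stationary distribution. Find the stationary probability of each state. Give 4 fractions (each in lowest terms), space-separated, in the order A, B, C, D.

Answer: 14/85 1/4 117/340 41/170

Derivation:
The stationary distribution satisfies pi = pi * P, i.e.:
  pi_A = 1/2*pi_A + 1/16*pi_B + 1/16*pi_C + 3/16*pi_D
  pi_B = 1/16*pi_A + 13/16*pi_B + 1/16*pi_C + 1/16*pi_D
  pi_C = 3/8*pi_A + 1/16*pi_B + 11/16*pi_C + 1/8*pi_D
  pi_D = 1/16*pi_A + 1/16*pi_B + 3/16*pi_C + 5/8*pi_D
with normalization: pi_A + pi_B + pi_C + pi_D = 1.

Using the first 3 balance equations plus normalization, the linear system A*pi = b is:
  [-1/2, 1/16, 1/16, 3/16] . pi = 0
  [1/16, -3/16, 1/16, 1/16] . pi = 0
  [3/8, 1/16, -5/16, 1/8] . pi = 0
  [1, 1, 1, 1] . pi = 1

Solving yields:
  pi_A = 14/85
  pi_B = 1/4
  pi_C = 117/340
  pi_D = 41/170

Verification (pi * P):
  14/85*1/2 + 1/4*1/16 + 117/340*1/16 + 41/170*3/16 = 14/85 = pi_A  (ok)
  14/85*1/16 + 1/4*13/16 + 117/340*1/16 + 41/170*1/16 = 1/4 = pi_B  (ok)
  14/85*3/8 + 1/4*1/16 + 117/340*11/16 + 41/170*1/8 = 117/340 = pi_C  (ok)
  14/85*1/16 + 1/4*1/16 + 117/340*3/16 + 41/170*5/8 = 41/170 = pi_D  (ok)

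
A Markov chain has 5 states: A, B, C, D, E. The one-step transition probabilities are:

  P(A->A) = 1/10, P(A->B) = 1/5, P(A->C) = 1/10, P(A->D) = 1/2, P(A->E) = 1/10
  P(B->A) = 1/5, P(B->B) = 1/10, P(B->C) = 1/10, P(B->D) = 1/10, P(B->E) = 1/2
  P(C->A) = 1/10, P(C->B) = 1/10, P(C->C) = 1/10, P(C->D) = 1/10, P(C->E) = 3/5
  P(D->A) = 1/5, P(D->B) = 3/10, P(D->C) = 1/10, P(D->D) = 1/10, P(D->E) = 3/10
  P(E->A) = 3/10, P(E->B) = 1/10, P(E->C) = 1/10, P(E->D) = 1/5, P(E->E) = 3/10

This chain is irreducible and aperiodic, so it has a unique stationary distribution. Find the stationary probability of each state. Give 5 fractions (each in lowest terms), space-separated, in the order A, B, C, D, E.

The stationary distribution satisfies pi = pi * P, i.e.:
  pi_A = 1/10*pi_A + 1/5*pi_B + 1/10*pi_C + 1/5*pi_D + 3/10*pi_E
  pi_B = 1/5*pi_A + 1/10*pi_B + 1/10*pi_C + 3/10*pi_D + 1/10*pi_E
  pi_C = 1/10*pi_A + 1/10*pi_B + 1/10*pi_C + 1/10*pi_D + 1/10*pi_E
  pi_D = 1/2*pi_A + 1/10*pi_B + 1/10*pi_C + 1/10*pi_D + 1/5*pi_E
  pi_E = 1/10*pi_A + 1/2*pi_B + 3/5*pi_C + 3/10*pi_D + 3/10*pi_E
with normalization: pi_A + pi_B + pi_C + pi_D + pi_E = 1.

Using the first 4 balance equations plus normalization, the linear system A*pi = b is:
  [-9/10, 1/5, 1/10, 1/5, 3/10] . pi = 0
  [1/5, -9/10, 1/10, 3/10, 1/10] . pi = 0
  [1/10, 1/10, -9/10, 1/10, 1/10] . pi = 0
  [1/2, 1/10, 1/10, -9/10, 1/5] . pi = 0
  [1, 1, 1, 1, 1] . pi = 1

Solving yields:
  pi_A = 702/3475
  pi_B = 2263/13900
  pi_C = 1/10
  pi_D = 2961/13900
  pi_E = 2239/6950

Verification (pi * P):
  702/3475*1/10 + 2263/13900*1/5 + 1/10*1/10 + 2961/13900*1/5 + 2239/6950*3/10 = 702/3475 = pi_A  (ok)
  702/3475*1/5 + 2263/13900*1/10 + 1/10*1/10 + 2961/13900*3/10 + 2239/6950*1/10 = 2263/13900 = pi_B  (ok)
  702/3475*1/10 + 2263/13900*1/10 + 1/10*1/10 + 2961/13900*1/10 + 2239/6950*1/10 = 1/10 = pi_C  (ok)
  702/3475*1/2 + 2263/13900*1/10 + 1/10*1/10 + 2961/13900*1/10 + 2239/6950*1/5 = 2961/13900 = pi_D  (ok)
  702/3475*1/10 + 2263/13900*1/2 + 1/10*3/5 + 2961/13900*3/10 + 2239/6950*3/10 = 2239/6950 = pi_E  (ok)

Answer: 702/3475 2263/13900 1/10 2961/13900 2239/6950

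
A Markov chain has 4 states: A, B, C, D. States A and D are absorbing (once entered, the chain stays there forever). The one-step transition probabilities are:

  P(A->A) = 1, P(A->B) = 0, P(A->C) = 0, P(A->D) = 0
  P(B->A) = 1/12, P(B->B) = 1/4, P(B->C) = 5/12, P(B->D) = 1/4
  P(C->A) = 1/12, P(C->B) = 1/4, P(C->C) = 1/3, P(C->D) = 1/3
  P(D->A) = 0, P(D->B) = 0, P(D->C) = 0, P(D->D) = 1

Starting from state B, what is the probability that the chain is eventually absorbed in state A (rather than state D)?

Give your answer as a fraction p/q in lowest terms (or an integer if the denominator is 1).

Answer: 13/57

Derivation:
Let a_i = P(absorbed in A | start in state i).
Boundary conditions: a_A = 1, a_D = 0.
For each transient state i, a_i = sum_j P(i->j) * a_j:
  a_B = 1/12*a_A + 1/4*a_B + 5/12*a_C + 1/4*a_D
  a_C = 1/12*a_A + 1/4*a_B + 1/3*a_C + 1/3*a_D

Substituting a_A = 1 and a_D = 0, rearrange to (I - Q) a = r where r[i] = P(i -> A):
  [3/4, -5/12] . (a_B, a_C) = 1/12
  [-1/4, 2/3] . (a_B, a_C) = 1/12

Solving yields:
  a_B = 13/57
  a_C = 4/19

Starting state is B, so the absorption probability is a_B = 13/57.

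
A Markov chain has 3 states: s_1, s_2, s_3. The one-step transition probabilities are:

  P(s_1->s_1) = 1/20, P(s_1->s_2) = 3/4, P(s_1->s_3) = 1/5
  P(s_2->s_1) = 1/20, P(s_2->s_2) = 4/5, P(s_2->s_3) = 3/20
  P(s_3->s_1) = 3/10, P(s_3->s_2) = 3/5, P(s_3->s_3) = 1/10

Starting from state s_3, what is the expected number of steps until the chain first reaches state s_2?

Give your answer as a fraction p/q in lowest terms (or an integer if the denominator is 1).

Let h_i = expected steps to first reach s_2 from state i.
Boundary: h_s_2 = 0.
First-step equations for the other states:
  h_s_1 = 1 + 1/20*h_s_1 + 3/4*h_s_2 + 1/5*h_s_3
  h_s_3 = 1 + 3/10*h_s_1 + 3/5*h_s_2 + 1/10*h_s_3

Substituting h_s_2 = 0 and rearranging gives the linear system (I - Q) h = 1:
  [19/20, -1/5] . (h_s_1, h_s_3) = 1
  [-3/10, 9/10] . (h_s_1, h_s_3) = 1

Solving yields:
  h_s_1 = 220/159
  h_s_3 = 250/159

Starting state is s_3, so the expected hitting time is h_s_3 = 250/159.

Answer: 250/159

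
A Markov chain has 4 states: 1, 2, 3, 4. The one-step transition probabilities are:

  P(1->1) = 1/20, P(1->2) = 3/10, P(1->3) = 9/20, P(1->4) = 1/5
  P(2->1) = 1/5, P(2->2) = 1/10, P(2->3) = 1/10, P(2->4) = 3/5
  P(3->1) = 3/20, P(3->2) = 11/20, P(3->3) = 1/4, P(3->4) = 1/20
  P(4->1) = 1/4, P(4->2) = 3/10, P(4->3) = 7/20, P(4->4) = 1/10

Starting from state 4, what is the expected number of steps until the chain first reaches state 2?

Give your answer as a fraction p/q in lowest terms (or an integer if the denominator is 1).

Let h_i = expected steps to first reach 2 from state i.
Boundary: h_2 = 0.
First-step equations for the other states:
  h_1 = 1 + 1/20*h_1 + 3/10*h_2 + 9/20*h_3 + 1/5*h_4
  h_3 = 1 + 3/20*h_1 + 11/20*h_2 + 1/4*h_3 + 1/20*h_4
  h_4 = 1 + 1/4*h_1 + 3/10*h_2 + 7/20*h_3 + 1/10*h_4

Substituting h_2 = 0 and rearranging gives the linear system (I - Q) h = 1:
  [19/20, -9/20, -1/5] . (h_1, h_3, h_4) = 1
  [-3/20, 3/4, -1/20] . (h_1, h_3, h_4) = 1
  [-1/4, -7/20, 9/10] . (h_1, h_3, h_4) = 1

Solving yields:
  h_1 = 5220/2041
  h_3 = 4120/2041
  h_4 = 5320/2041

Starting state is 4, so the expected hitting time is h_4 = 5320/2041.

Answer: 5320/2041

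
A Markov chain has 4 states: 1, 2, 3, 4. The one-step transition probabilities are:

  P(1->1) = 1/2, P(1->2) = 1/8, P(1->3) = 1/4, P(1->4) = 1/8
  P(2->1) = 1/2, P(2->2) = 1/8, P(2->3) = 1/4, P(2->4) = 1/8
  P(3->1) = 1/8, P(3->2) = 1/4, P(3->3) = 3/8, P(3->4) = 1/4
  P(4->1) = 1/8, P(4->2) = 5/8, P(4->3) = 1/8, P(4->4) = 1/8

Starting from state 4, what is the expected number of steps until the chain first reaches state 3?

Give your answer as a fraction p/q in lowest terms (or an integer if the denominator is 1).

Answer: 24/5

Derivation:
Let h_i = expected steps to first reach 3 from state i.
Boundary: h_3 = 0.
First-step equations for the other states:
  h_1 = 1 + 1/2*h_1 + 1/8*h_2 + 1/4*h_3 + 1/8*h_4
  h_2 = 1 + 1/2*h_1 + 1/8*h_2 + 1/4*h_3 + 1/8*h_4
  h_4 = 1 + 1/8*h_1 + 5/8*h_2 + 1/8*h_3 + 1/8*h_4

Substituting h_3 = 0 and rearranging gives the linear system (I - Q) h = 1:
  [1/2, -1/8, -1/8] . (h_1, h_2, h_4) = 1
  [-1/2, 7/8, -1/8] . (h_1, h_2, h_4) = 1
  [-1/8, -5/8, 7/8] . (h_1, h_2, h_4) = 1

Solving yields:
  h_1 = 64/15
  h_2 = 64/15
  h_4 = 24/5

Starting state is 4, so the expected hitting time is h_4 = 24/5.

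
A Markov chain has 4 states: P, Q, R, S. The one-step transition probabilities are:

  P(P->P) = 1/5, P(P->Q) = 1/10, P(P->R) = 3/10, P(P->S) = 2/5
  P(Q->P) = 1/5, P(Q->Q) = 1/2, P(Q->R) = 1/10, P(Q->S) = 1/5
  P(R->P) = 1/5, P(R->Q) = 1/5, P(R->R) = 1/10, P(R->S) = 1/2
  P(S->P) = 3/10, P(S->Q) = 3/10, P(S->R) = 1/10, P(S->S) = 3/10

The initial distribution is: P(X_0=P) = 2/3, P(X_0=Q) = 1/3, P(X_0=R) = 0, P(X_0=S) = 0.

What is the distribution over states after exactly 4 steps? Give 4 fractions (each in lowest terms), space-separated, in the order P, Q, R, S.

Answer: 2323/10000 893/3000 2203/15000 1939/6000

Derivation:
Propagating the distribution step by step (d_{t+1} = d_t * P):
d_0 = (P=2/3, Q=1/3, R=0, S=0)
  d_1[P] = 2/3*1/5 + 1/3*1/5 + 0*1/5 + 0*3/10 = 1/5
  d_1[Q] = 2/3*1/10 + 1/3*1/2 + 0*1/5 + 0*3/10 = 7/30
  d_1[R] = 2/3*3/10 + 1/3*1/10 + 0*1/10 + 0*1/10 = 7/30
  d_1[S] = 2/3*2/5 + 1/3*1/5 + 0*1/2 + 0*3/10 = 1/3
d_1 = (P=1/5, Q=7/30, R=7/30, S=1/3)
  d_2[P] = 1/5*1/5 + 7/30*1/5 + 7/30*1/5 + 1/3*3/10 = 7/30
  d_2[Q] = 1/5*1/10 + 7/30*1/2 + 7/30*1/5 + 1/3*3/10 = 17/60
  d_2[R] = 1/5*3/10 + 7/30*1/10 + 7/30*1/10 + 1/3*1/10 = 7/50
  d_2[S] = 1/5*2/5 + 7/30*1/5 + 7/30*1/2 + 1/3*3/10 = 103/300
d_2 = (P=7/30, Q=17/60, R=7/50, S=103/300)
  d_3[P] = 7/30*1/5 + 17/60*1/5 + 7/50*1/5 + 103/300*3/10 = 703/3000
  d_3[Q] = 7/30*1/10 + 17/60*1/2 + 7/50*1/5 + 103/300*3/10 = 37/125
  d_3[R] = 7/30*3/10 + 17/60*1/10 + 7/50*1/10 + 103/300*1/10 = 11/75
  d_3[S] = 7/30*2/5 + 17/60*1/5 + 7/50*1/2 + 103/300*3/10 = 323/1000
d_3 = (P=703/3000, Q=37/125, R=11/75, S=323/1000)
  d_4[P] = 703/3000*1/5 + 37/125*1/5 + 11/75*1/5 + 323/1000*3/10 = 2323/10000
  d_4[Q] = 703/3000*1/10 + 37/125*1/2 + 11/75*1/5 + 323/1000*3/10 = 893/3000
  d_4[R] = 703/3000*3/10 + 37/125*1/10 + 11/75*1/10 + 323/1000*1/10 = 2203/15000
  d_4[S] = 703/3000*2/5 + 37/125*1/5 + 11/75*1/2 + 323/1000*3/10 = 1939/6000
d_4 = (P=2323/10000, Q=893/3000, R=2203/15000, S=1939/6000)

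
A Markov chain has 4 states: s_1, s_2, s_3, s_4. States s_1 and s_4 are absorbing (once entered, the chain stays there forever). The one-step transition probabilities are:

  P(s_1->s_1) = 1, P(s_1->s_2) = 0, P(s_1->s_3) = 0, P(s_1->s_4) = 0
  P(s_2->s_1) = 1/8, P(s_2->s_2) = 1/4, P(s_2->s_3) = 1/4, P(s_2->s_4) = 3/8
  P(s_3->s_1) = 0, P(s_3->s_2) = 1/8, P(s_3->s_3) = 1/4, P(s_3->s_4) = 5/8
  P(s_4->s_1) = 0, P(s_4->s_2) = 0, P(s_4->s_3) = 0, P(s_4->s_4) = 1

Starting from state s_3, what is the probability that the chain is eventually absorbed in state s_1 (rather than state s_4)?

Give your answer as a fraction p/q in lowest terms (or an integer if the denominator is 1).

Let a_i = P(absorbed in s_1 | start in state i).
Boundary conditions: a_s_1 = 1, a_s_4 = 0.
For each transient state i, a_i = sum_j P(i->j) * a_j:
  a_s_2 = 1/8*a_s_1 + 1/4*a_s_2 + 1/4*a_s_3 + 3/8*a_s_4
  a_s_3 = 0*a_s_1 + 1/8*a_s_2 + 1/4*a_s_3 + 5/8*a_s_4

Substituting a_s_1 = 1 and a_s_4 = 0, rearrange to (I - Q) a = r where r[i] = P(i -> s_1):
  [3/4, -1/4] . (a_s_2, a_s_3) = 1/8
  [-1/8, 3/4] . (a_s_2, a_s_3) = 0

Solving yields:
  a_s_2 = 3/17
  a_s_3 = 1/34

Starting state is s_3, so the absorption probability is a_s_3 = 1/34.

Answer: 1/34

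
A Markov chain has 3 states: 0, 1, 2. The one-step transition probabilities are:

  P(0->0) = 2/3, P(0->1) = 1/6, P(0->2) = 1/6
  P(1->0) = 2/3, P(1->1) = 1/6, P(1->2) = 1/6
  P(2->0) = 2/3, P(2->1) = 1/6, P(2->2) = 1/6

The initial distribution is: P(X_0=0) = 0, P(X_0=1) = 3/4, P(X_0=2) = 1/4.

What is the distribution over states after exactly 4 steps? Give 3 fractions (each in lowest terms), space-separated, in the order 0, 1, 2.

Propagating the distribution step by step (d_{t+1} = d_t * P):
d_0 = (0=0, 1=3/4, 2=1/4)
  d_1[0] = 0*2/3 + 3/4*2/3 + 1/4*2/3 = 2/3
  d_1[1] = 0*1/6 + 3/4*1/6 + 1/4*1/6 = 1/6
  d_1[2] = 0*1/6 + 3/4*1/6 + 1/4*1/6 = 1/6
d_1 = (0=2/3, 1=1/6, 2=1/6)
  d_2[0] = 2/3*2/3 + 1/6*2/3 + 1/6*2/3 = 2/3
  d_2[1] = 2/3*1/6 + 1/6*1/6 + 1/6*1/6 = 1/6
  d_2[2] = 2/3*1/6 + 1/6*1/6 + 1/6*1/6 = 1/6
d_2 = (0=2/3, 1=1/6, 2=1/6)
  d_3[0] = 2/3*2/3 + 1/6*2/3 + 1/6*2/3 = 2/3
  d_3[1] = 2/3*1/6 + 1/6*1/6 + 1/6*1/6 = 1/6
  d_3[2] = 2/3*1/6 + 1/6*1/6 + 1/6*1/6 = 1/6
d_3 = (0=2/3, 1=1/6, 2=1/6)
  d_4[0] = 2/3*2/3 + 1/6*2/3 + 1/6*2/3 = 2/3
  d_4[1] = 2/3*1/6 + 1/6*1/6 + 1/6*1/6 = 1/6
  d_4[2] = 2/3*1/6 + 1/6*1/6 + 1/6*1/6 = 1/6
d_4 = (0=2/3, 1=1/6, 2=1/6)

Answer: 2/3 1/6 1/6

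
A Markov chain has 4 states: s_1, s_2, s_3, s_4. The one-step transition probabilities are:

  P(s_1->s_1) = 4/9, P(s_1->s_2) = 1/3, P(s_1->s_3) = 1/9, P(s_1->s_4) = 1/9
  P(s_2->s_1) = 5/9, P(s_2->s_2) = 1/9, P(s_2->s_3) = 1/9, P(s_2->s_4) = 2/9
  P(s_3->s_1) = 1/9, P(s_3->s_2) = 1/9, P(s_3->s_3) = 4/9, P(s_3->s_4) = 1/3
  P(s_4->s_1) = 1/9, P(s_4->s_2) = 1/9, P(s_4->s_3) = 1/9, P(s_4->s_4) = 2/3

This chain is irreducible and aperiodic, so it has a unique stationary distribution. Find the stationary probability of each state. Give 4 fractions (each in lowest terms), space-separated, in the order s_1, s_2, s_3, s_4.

Answer: 13/46 4/23 1/6 26/69

Derivation:
The stationary distribution satisfies pi = pi * P, i.e.:
  pi_s_1 = 4/9*pi_s_1 + 5/9*pi_s_2 + 1/9*pi_s_3 + 1/9*pi_s_4
  pi_s_2 = 1/3*pi_s_1 + 1/9*pi_s_2 + 1/9*pi_s_3 + 1/9*pi_s_4
  pi_s_3 = 1/9*pi_s_1 + 1/9*pi_s_2 + 4/9*pi_s_3 + 1/9*pi_s_4
  pi_s_4 = 1/9*pi_s_1 + 2/9*pi_s_2 + 1/3*pi_s_3 + 2/3*pi_s_4
with normalization: pi_s_1 + pi_s_2 + pi_s_3 + pi_s_4 = 1.

Using the first 3 balance equations plus normalization, the linear system A*pi = b is:
  [-5/9, 5/9, 1/9, 1/9] . pi = 0
  [1/3, -8/9, 1/9, 1/9] . pi = 0
  [1/9, 1/9, -5/9, 1/9] . pi = 0
  [1, 1, 1, 1] . pi = 1

Solving yields:
  pi_s_1 = 13/46
  pi_s_2 = 4/23
  pi_s_3 = 1/6
  pi_s_4 = 26/69

Verification (pi * P):
  13/46*4/9 + 4/23*5/9 + 1/6*1/9 + 26/69*1/9 = 13/46 = pi_s_1  (ok)
  13/46*1/3 + 4/23*1/9 + 1/6*1/9 + 26/69*1/9 = 4/23 = pi_s_2  (ok)
  13/46*1/9 + 4/23*1/9 + 1/6*4/9 + 26/69*1/9 = 1/6 = pi_s_3  (ok)
  13/46*1/9 + 4/23*2/9 + 1/6*1/3 + 26/69*2/3 = 26/69 = pi_s_4  (ok)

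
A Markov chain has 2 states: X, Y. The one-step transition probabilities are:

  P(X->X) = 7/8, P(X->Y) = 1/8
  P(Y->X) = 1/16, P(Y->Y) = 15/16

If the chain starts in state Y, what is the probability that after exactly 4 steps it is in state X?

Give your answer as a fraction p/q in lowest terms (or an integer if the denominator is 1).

Computing P^4 by repeated multiplication:
P^1 =
  X: [7/8, 1/8]
  Y: [1/16, 15/16]
P^2 =
  X: [99/128, 29/128]
  Y: [29/256, 227/256]
P^3 =
  X: [1415/2048, 633/2048]
  Y: [633/4096, 3463/4096]
P^4 =
  X: [20443/32768, 12325/32768]
  Y: [12325/65536, 53211/65536]

(P^4)[Y -> X] = 12325/65536

Answer: 12325/65536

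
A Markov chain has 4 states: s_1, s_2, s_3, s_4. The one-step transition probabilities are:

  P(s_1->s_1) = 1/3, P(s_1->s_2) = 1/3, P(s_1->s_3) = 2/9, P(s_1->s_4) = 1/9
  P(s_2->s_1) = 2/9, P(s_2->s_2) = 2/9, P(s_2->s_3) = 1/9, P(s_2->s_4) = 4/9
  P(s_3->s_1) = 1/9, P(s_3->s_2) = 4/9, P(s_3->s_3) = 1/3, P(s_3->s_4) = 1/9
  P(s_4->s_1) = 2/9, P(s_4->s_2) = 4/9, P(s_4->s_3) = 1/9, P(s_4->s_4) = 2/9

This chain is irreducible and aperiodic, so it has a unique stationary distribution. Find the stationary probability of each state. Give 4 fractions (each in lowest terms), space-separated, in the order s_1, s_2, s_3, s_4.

The stationary distribution satisfies pi = pi * P, i.e.:
  pi_s_1 = 1/3*pi_s_1 + 2/9*pi_s_2 + 1/9*pi_s_3 + 2/9*pi_s_4
  pi_s_2 = 1/3*pi_s_1 + 2/9*pi_s_2 + 4/9*pi_s_3 + 4/9*pi_s_4
  pi_s_3 = 2/9*pi_s_1 + 1/9*pi_s_2 + 1/3*pi_s_3 + 1/9*pi_s_4
  pi_s_4 = 1/9*pi_s_1 + 4/9*pi_s_2 + 1/9*pi_s_3 + 2/9*pi_s_4
with normalization: pi_s_1 + pi_s_2 + pi_s_3 + pi_s_4 = 1.

Using the first 3 balance equations plus normalization, the linear system A*pi = b is:
  [-2/3, 2/9, 1/9, 2/9] . pi = 0
  [1/3, -7/9, 4/9, 4/9] . pi = 0
  [2/9, 1/9, -2/3, 1/9] . pi = 0
  [1, 1, 1, 1] . pi = 1

Solving yields:
  pi_s_1 = 13/57
  pi_s_2 = 215/627
  pi_s_3 = 10/57
  pi_s_4 = 53/209

Verification (pi * P):
  13/57*1/3 + 215/627*2/9 + 10/57*1/9 + 53/209*2/9 = 13/57 = pi_s_1  (ok)
  13/57*1/3 + 215/627*2/9 + 10/57*4/9 + 53/209*4/9 = 215/627 = pi_s_2  (ok)
  13/57*2/9 + 215/627*1/9 + 10/57*1/3 + 53/209*1/9 = 10/57 = pi_s_3  (ok)
  13/57*1/9 + 215/627*4/9 + 10/57*1/9 + 53/209*2/9 = 53/209 = pi_s_4  (ok)

Answer: 13/57 215/627 10/57 53/209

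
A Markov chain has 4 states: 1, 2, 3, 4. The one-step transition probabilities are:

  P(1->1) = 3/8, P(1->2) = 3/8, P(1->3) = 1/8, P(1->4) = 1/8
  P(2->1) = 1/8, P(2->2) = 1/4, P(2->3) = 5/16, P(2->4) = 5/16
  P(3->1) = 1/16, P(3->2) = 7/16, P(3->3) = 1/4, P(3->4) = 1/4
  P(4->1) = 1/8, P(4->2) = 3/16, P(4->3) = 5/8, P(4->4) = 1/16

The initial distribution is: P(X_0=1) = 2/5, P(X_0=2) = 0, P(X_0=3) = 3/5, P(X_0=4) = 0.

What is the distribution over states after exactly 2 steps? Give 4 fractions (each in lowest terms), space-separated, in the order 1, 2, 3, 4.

Answer: 51/320 191/640 419/1280 55/256

Derivation:
Propagating the distribution step by step (d_{t+1} = d_t * P):
d_0 = (1=2/5, 2=0, 3=3/5, 4=0)
  d_1[1] = 2/5*3/8 + 0*1/8 + 3/5*1/16 + 0*1/8 = 3/16
  d_1[2] = 2/5*3/8 + 0*1/4 + 3/5*7/16 + 0*3/16 = 33/80
  d_1[3] = 2/5*1/8 + 0*5/16 + 3/5*1/4 + 0*5/8 = 1/5
  d_1[4] = 2/5*1/8 + 0*5/16 + 3/5*1/4 + 0*1/16 = 1/5
d_1 = (1=3/16, 2=33/80, 3=1/5, 4=1/5)
  d_2[1] = 3/16*3/8 + 33/80*1/8 + 1/5*1/16 + 1/5*1/8 = 51/320
  d_2[2] = 3/16*3/8 + 33/80*1/4 + 1/5*7/16 + 1/5*3/16 = 191/640
  d_2[3] = 3/16*1/8 + 33/80*5/16 + 1/5*1/4 + 1/5*5/8 = 419/1280
  d_2[4] = 3/16*1/8 + 33/80*5/16 + 1/5*1/4 + 1/5*1/16 = 55/256
d_2 = (1=51/320, 2=191/640, 3=419/1280, 4=55/256)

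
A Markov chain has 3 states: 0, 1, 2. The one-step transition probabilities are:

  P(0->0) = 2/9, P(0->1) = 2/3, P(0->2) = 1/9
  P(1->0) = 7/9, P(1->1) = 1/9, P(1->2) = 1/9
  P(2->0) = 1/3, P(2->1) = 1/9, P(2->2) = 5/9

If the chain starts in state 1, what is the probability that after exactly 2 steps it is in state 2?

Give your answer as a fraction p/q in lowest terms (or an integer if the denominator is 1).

Answer: 13/81

Derivation:
Computing P^2 by repeated multiplication:
P^1 =
  0: [2/9, 2/3, 1/9]
  1: [7/9, 1/9, 1/9]
  2: [1/3, 1/9, 5/9]
P^2 =
  0: [49/81, 19/81, 13/81]
  1: [8/27, 44/81, 13/81]
  2: [28/81, 8/27, 29/81]

(P^2)[1 -> 2] = 13/81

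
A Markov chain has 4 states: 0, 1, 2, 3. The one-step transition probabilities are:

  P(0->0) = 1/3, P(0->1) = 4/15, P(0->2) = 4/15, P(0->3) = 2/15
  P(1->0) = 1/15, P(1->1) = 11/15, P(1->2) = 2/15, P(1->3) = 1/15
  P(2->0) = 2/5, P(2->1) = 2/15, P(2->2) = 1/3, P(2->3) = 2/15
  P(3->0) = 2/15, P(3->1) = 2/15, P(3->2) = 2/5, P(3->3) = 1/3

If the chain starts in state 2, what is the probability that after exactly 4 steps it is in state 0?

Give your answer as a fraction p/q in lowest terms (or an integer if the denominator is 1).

Answer: 11824/50625

Derivation:
Computing P^4 by repeated multiplication:
P^1 =
  0: [1/3, 4/15, 4/15, 2/15]
  1: [1/15, 11/15, 2/15, 1/15]
  2: [2/5, 2/15, 1/3, 2/15]
  3: [2/15, 2/15, 2/5, 1/3]
P^2 =
  0: [19/75, 76/225, 4/15, 32/225]
  1: [2/15, 131/225, 14/75, 22/225]
  2: [22/75, 4/15, 13/45, 34/225]
  3: [58/225, 52/225, 8/25, 43/225]
P^3 =
  0: [157/675, 416/1125, 872/3375, 94/675]
  1: [577/3375, 563/1125, 724/3375, 77/675]
  2: [848/3375, 374/1125, 913/3375, 164/1125]
  3: [172/675, 1034/3375, 106/375, 527/3375]
P^4 =
  0: [2269/10125, 19552/50625, 1424/5625, 256/1875]
  1: [9688/50625, 4621/10125, 3872/16875, 2072/16875]
  2: [11824/50625, 18544/50625, 13153/50625, 2368/16875]
  3: [12112/50625, 17776/50625, 896/3375, 7297/50625]

(P^4)[2 -> 0] = 11824/50625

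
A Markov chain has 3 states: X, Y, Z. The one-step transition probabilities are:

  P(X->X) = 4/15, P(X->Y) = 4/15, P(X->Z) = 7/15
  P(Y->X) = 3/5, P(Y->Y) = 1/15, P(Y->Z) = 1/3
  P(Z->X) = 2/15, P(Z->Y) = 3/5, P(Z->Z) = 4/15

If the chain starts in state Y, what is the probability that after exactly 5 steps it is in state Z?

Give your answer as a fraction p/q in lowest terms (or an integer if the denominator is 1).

Computing P^5 by repeated multiplication:
P^1 =
  X: [4/15, 4/15, 7/15]
  Y: [3/5, 1/15, 1/3]
  Z: [2/15, 3/5, 4/15]
P^2 =
  X: [22/75, 83/225, 76/225]
  Y: [11/45, 82/225, 88/225]
  Z: [97/225, 53/225, 1/3]
P^3 =
  X: [1163/3375, 1031/3375, 1181/3375]
  Y: [42/125, 1094/3375, 1147/3375]
  Z: [203/675, 124/375, 1244/3375]
P^4 =
  X: [5431/16875, 16312/50625, 3604/10125]
  Y: [16676/50625, 15953/50625, 17996/50625]
  Z: [16592/50625, 16372/50625, 5887/16875]
P^5 =
  X: [49604/151875, 243664/759375, 267691/759375]
  Y: [82091/253125, 244621/759375, 268481/759375]
  Z: [249038/759375, 80563/253125, 268648/759375]

(P^5)[Y -> Z] = 268481/759375

Answer: 268481/759375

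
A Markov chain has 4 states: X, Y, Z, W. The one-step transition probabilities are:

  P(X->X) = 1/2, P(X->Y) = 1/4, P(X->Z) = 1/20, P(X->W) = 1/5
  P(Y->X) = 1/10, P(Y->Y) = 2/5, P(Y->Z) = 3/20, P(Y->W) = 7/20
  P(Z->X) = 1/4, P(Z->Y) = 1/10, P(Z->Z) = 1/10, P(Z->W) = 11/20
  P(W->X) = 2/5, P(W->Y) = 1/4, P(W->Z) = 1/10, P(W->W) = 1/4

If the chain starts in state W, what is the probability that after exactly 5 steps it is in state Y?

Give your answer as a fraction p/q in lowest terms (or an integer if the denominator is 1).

Answer: 22163/80000

Derivation:
Computing P^5 by repeated multiplication:
P^1 =
  X: [1/2, 1/4, 1/20, 1/5]
  Y: [1/10, 2/5, 3/20, 7/20]
  Z: [1/4, 1/10, 1/10, 11/20]
  W: [2/5, 1/4, 1/10, 1/4]
P^2 =
  X: [147/400, 7/25, 7/80, 53/200]
  Y: [107/400, 23/80, 23/200, 33/100]
  Z: [19/50, 1/4, 37/400, 111/400]
  W: [7/20, 109/400, 37/400, 57/200]
P^3 =
  X: [2717/8000, 2231/8000, 153/1600, 2287/8000]
  Y: [1293/4000, 2207/8000, 101/1000, 2399/8000]
  Z: [2793/8000, 2189/8000, 187/2000, 227/800]
  W: [543/1600, 277/1000, 769/8000, 23/80]
P^4 =
  X: [53753/160000, 22199/80000, 7757/80000, 9267/32000]
  Y: [26753/80000, 44197/160000, 15621/160000, 11669/40000]
  Z: [847/2500, 44323/160000, 3849/40000, 46073/160000]
  W: [53827/160000, 44341/160000, 15501/160000, 46331/160000]
P^5 =
  X: [67161/200000, 221663/800000, 62129/640000, 928127/3200000]
  Y: [1074967/3200000, 27679/100000, 310691/3200000, 464307/1600000]
  Z: [107629/320000, 886781/3200000, 62023/640000, 463407/1600000]
  W: [215021/640000, 22163/80000, 155257/1600000, 927861/3200000]

(P^5)[W -> Y] = 22163/80000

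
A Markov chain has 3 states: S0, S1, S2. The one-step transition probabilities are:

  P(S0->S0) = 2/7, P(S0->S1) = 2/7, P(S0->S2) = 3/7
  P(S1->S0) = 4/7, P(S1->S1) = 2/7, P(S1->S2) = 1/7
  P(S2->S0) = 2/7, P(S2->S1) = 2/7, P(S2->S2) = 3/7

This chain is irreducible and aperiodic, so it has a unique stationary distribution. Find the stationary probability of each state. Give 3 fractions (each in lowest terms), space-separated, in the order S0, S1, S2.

The stationary distribution satisfies pi = pi * P, i.e.:
  pi_S0 = 2/7*pi_S0 + 4/7*pi_S1 + 2/7*pi_S2
  pi_S1 = 2/7*pi_S0 + 2/7*pi_S1 + 2/7*pi_S2
  pi_S2 = 3/7*pi_S0 + 1/7*pi_S1 + 3/7*pi_S2
with normalization: pi_S0 + pi_S1 + pi_S2 = 1.

Using the first 2 balance equations plus normalization, the linear system A*pi = b is:
  [-5/7, 4/7, 2/7] . pi = 0
  [2/7, -5/7, 2/7] . pi = 0
  [1, 1, 1] . pi = 1

Solving yields:
  pi_S0 = 18/49
  pi_S1 = 2/7
  pi_S2 = 17/49

Verification (pi * P):
  18/49*2/7 + 2/7*4/7 + 17/49*2/7 = 18/49 = pi_S0  (ok)
  18/49*2/7 + 2/7*2/7 + 17/49*2/7 = 2/7 = pi_S1  (ok)
  18/49*3/7 + 2/7*1/7 + 17/49*3/7 = 17/49 = pi_S2  (ok)

Answer: 18/49 2/7 17/49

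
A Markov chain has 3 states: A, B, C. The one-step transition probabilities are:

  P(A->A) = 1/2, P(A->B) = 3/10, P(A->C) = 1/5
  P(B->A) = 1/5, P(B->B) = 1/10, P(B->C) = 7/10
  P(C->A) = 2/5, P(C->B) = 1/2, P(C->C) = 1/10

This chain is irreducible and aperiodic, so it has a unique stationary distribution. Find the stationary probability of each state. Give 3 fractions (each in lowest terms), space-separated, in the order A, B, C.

The stationary distribution satisfies pi = pi * P, i.e.:
  pi_A = 1/2*pi_A + 1/5*pi_B + 2/5*pi_C
  pi_B = 3/10*pi_A + 1/10*pi_B + 1/2*pi_C
  pi_C = 1/5*pi_A + 7/10*pi_B + 1/10*pi_C
with normalization: pi_A + pi_B + pi_C = 1.

Using the first 2 balance equations plus normalization, the linear system A*pi = b is:
  [-1/2, 1/5, 2/5] . pi = 0
  [3/10, -9/10, 1/2] . pi = 0
  [1, 1, 1] . pi = 1

Solving yields:
  pi_A = 23/61
  pi_B = 37/122
  pi_C = 39/122

Verification (pi * P):
  23/61*1/2 + 37/122*1/5 + 39/122*2/5 = 23/61 = pi_A  (ok)
  23/61*3/10 + 37/122*1/10 + 39/122*1/2 = 37/122 = pi_B  (ok)
  23/61*1/5 + 37/122*7/10 + 39/122*1/10 = 39/122 = pi_C  (ok)

Answer: 23/61 37/122 39/122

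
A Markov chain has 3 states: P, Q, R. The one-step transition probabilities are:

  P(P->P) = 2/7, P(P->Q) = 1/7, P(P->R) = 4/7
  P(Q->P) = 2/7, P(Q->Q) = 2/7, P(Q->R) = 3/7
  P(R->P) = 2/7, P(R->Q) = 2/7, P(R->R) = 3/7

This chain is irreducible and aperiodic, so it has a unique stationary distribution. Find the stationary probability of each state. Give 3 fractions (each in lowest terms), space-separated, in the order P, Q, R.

Answer: 2/7 12/49 23/49

Derivation:
The stationary distribution satisfies pi = pi * P, i.e.:
  pi_P = 2/7*pi_P + 2/7*pi_Q + 2/7*pi_R
  pi_Q = 1/7*pi_P + 2/7*pi_Q + 2/7*pi_R
  pi_R = 4/7*pi_P + 3/7*pi_Q + 3/7*pi_R
with normalization: pi_P + pi_Q + pi_R = 1.

Using the first 2 balance equations plus normalization, the linear system A*pi = b is:
  [-5/7, 2/7, 2/7] . pi = 0
  [1/7, -5/7, 2/7] . pi = 0
  [1, 1, 1] . pi = 1

Solving yields:
  pi_P = 2/7
  pi_Q = 12/49
  pi_R = 23/49

Verification (pi * P):
  2/7*2/7 + 12/49*2/7 + 23/49*2/7 = 2/7 = pi_P  (ok)
  2/7*1/7 + 12/49*2/7 + 23/49*2/7 = 12/49 = pi_Q  (ok)
  2/7*4/7 + 12/49*3/7 + 23/49*3/7 = 23/49 = pi_R  (ok)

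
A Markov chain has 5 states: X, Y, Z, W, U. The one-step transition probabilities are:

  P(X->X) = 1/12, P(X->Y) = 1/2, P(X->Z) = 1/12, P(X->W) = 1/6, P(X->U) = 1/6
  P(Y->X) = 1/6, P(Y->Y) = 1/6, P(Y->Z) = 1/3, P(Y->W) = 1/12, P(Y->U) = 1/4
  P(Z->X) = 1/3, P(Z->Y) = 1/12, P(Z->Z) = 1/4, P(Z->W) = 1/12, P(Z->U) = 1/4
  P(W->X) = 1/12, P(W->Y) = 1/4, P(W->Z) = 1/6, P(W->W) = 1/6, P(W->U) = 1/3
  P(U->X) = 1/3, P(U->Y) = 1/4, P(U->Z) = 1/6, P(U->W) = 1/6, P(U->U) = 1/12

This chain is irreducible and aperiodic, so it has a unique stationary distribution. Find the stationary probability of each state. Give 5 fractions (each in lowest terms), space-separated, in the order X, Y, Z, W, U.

The stationary distribution satisfies pi = pi * P, i.e.:
  pi_X = 1/12*pi_X + 1/6*pi_Y + 1/3*pi_Z + 1/12*pi_W + 1/3*pi_U
  pi_Y = 1/2*pi_X + 1/6*pi_Y + 1/12*pi_Z + 1/4*pi_W + 1/4*pi_U
  pi_Z = 1/12*pi_X + 1/3*pi_Y + 1/4*pi_Z + 1/6*pi_W + 1/6*pi_U
  pi_W = 1/6*pi_X + 1/12*pi_Y + 1/12*pi_Z + 1/6*pi_W + 1/6*pi_U
  pi_U = 1/6*pi_X + 1/4*pi_Y + 1/4*pi_Z + 1/3*pi_W + 1/12*pi_U
with normalization: pi_X + pi_Y + pi_Z + pi_W + pi_U = 1.

Using the first 4 balance equations plus normalization, the linear system A*pi = b is:
  [-11/12, 1/6, 1/3, 1/12, 1/3] . pi = 0
  [1/2, -5/6, 1/12, 1/4, 1/4] . pi = 0
  [1/12, 1/3, -3/4, 1/6, 1/6] . pi = 0
  [1/6, 1/12, 1/12, -5/6, 1/6] . pi = 0
  [1, 1, 1, 1, 1] . pi = 1

Solving yields:
  pi_X = 629/3024
  pi_Y = 2239/9072
  pi_Z = 1885/9072
  pi_W = 3505/27216
  pi_U = 2839/13608

Verification (pi * P):
  629/3024*1/12 + 2239/9072*1/6 + 1885/9072*1/3 + 3505/27216*1/12 + 2839/13608*1/3 = 629/3024 = pi_X  (ok)
  629/3024*1/2 + 2239/9072*1/6 + 1885/9072*1/12 + 3505/27216*1/4 + 2839/13608*1/4 = 2239/9072 = pi_Y  (ok)
  629/3024*1/12 + 2239/9072*1/3 + 1885/9072*1/4 + 3505/27216*1/6 + 2839/13608*1/6 = 1885/9072 = pi_Z  (ok)
  629/3024*1/6 + 2239/9072*1/12 + 1885/9072*1/12 + 3505/27216*1/6 + 2839/13608*1/6 = 3505/27216 = pi_W  (ok)
  629/3024*1/6 + 2239/9072*1/4 + 1885/9072*1/4 + 3505/27216*1/3 + 2839/13608*1/12 = 2839/13608 = pi_U  (ok)

Answer: 629/3024 2239/9072 1885/9072 3505/27216 2839/13608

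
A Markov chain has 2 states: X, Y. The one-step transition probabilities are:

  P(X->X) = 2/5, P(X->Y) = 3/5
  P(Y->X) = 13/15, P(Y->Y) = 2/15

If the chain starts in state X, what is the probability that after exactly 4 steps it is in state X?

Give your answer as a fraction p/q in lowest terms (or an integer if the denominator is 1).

Answer: 3433/5625

Derivation:
Computing P^4 by repeated multiplication:
P^1 =
  X: [2/5, 3/5]
  Y: [13/15, 2/15]
P^2 =
  X: [17/25, 8/25]
  Y: [104/225, 121/225]
P^3 =
  X: [206/375, 169/375]
  Y: [2197/3375, 1178/3375]
P^4 =
  X: [3433/5625, 2192/5625]
  Y: [28496/50625, 22129/50625]

(P^4)[X -> X] = 3433/5625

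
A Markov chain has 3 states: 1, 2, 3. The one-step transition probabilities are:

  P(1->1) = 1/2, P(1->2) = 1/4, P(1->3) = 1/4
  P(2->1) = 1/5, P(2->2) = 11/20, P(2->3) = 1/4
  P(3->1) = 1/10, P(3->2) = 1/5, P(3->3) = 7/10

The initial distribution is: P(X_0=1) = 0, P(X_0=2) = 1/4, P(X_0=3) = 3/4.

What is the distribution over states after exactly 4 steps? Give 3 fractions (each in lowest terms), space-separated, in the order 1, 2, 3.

Answer: 68003/320000 205331/640000 298663/640000

Derivation:
Propagating the distribution step by step (d_{t+1} = d_t * P):
d_0 = (1=0, 2=1/4, 3=3/4)
  d_1[1] = 0*1/2 + 1/4*1/5 + 3/4*1/10 = 1/8
  d_1[2] = 0*1/4 + 1/4*11/20 + 3/4*1/5 = 23/80
  d_1[3] = 0*1/4 + 1/4*1/4 + 3/4*7/10 = 47/80
d_1 = (1=1/8, 2=23/80, 3=47/80)
  d_2[1] = 1/8*1/2 + 23/80*1/5 + 47/80*1/10 = 143/800
  d_2[2] = 1/8*1/4 + 23/80*11/20 + 47/80*1/5 = 491/1600
  d_2[3] = 1/8*1/4 + 23/80*1/4 + 47/80*7/10 = 823/1600
d_2 = (1=143/800, 2=491/1600, 3=823/1600)
  d_3[1] = 143/800*1/2 + 491/1600*1/5 + 823/1600*1/10 = 647/3200
  d_3[2] = 143/800*1/4 + 491/1600*11/20 + 823/1600*1/5 = 10123/32000
  d_3[3] = 143/800*1/4 + 491/1600*1/4 + 823/1600*7/10 = 15407/32000
d_3 = (1=647/3200, 2=10123/32000, 3=15407/32000)
  d_4[1] = 647/3200*1/2 + 10123/32000*1/5 + 15407/32000*1/10 = 68003/320000
  d_4[2] = 647/3200*1/4 + 10123/32000*11/20 + 15407/32000*1/5 = 205331/640000
  d_4[3] = 647/3200*1/4 + 10123/32000*1/4 + 15407/32000*7/10 = 298663/640000
d_4 = (1=68003/320000, 2=205331/640000, 3=298663/640000)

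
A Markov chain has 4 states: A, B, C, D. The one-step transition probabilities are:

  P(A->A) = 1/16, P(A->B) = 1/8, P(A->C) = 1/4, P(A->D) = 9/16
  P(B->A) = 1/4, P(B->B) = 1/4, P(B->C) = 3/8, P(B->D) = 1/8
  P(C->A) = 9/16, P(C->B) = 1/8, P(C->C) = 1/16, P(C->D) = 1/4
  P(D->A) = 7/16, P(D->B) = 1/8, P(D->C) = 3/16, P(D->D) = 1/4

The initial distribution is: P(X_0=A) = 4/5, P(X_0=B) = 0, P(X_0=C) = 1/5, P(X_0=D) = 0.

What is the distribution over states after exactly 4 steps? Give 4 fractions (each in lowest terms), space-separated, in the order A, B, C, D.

Answer: 26831/81920 585/4096 33733/163840 10609/32768

Derivation:
Propagating the distribution step by step (d_{t+1} = d_t * P):
d_0 = (A=4/5, B=0, C=1/5, D=0)
  d_1[A] = 4/5*1/16 + 0*1/4 + 1/5*9/16 + 0*7/16 = 13/80
  d_1[B] = 4/5*1/8 + 0*1/4 + 1/5*1/8 + 0*1/8 = 1/8
  d_1[C] = 4/5*1/4 + 0*3/8 + 1/5*1/16 + 0*3/16 = 17/80
  d_1[D] = 4/5*9/16 + 0*1/8 + 1/5*1/4 + 0*1/4 = 1/2
d_1 = (A=13/80, B=1/8, C=17/80, D=1/2)
  d_2[A] = 13/80*1/16 + 1/8*1/4 + 17/80*9/16 + 1/2*7/16 = 243/640
  d_2[B] = 13/80*1/8 + 1/8*1/4 + 17/80*1/8 + 1/2*1/8 = 9/64
  d_2[C] = 13/80*1/4 + 1/8*3/8 + 17/80*1/16 + 1/2*3/16 = 249/1280
  d_2[D] = 13/80*9/16 + 1/8*1/8 + 17/80*1/4 + 1/2*1/4 = 73/256
d_2 = (A=243/640, B=9/64, C=249/1280, D=73/256)
  d_3[A] = 243/640*1/16 + 9/64*1/4 + 249/1280*9/16 + 73/256*7/16 = 3001/10240
  d_3[B] = 243/640*1/8 + 9/64*1/4 + 249/1280*1/8 + 73/256*1/8 = 73/512
  d_3[C] = 243/640*1/4 + 9/64*3/8 + 249/1280*1/16 + 73/256*3/16 = 273/1280
  d_3[D] = 243/640*9/16 + 9/64*1/8 + 249/1280*1/4 + 73/256*1/4 = 719/2048
d_3 = (A=3001/10240, B=73/512, C=273/1280, D=719/2048)
  d_4[A] = 3001/10240*1/16 + 73/512*1/4 + 273/1280*9/16 + 719/2048*7/16 = 26831/81920
  d_4[B] = 3001/10240*1/8 + 73/512*1/4 + 273/1280*1/8 + 719/2048*1/8 = 585/4096
  d_4[C] = 3001/10240*1/4 + 73/512*3/8 + 273/1280*1/16 + 719/2048*3/16 = 33733/163840
  d_4[D] = 3001/10240*9/16 + 73/512*1/8 + 273/1280*1/4 + 719/2048*1/4 = 10609/32768
d_4 = (A=26831/81920, B=585/4096, C=33733/163840, D=10609/32768)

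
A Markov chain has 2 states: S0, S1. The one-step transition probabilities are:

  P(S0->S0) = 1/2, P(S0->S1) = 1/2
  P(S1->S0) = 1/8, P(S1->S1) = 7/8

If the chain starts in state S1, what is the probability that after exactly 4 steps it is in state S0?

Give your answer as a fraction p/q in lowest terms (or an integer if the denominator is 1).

Answer: 803/4096

Derivation:
Computing P^4 by repeated multiplication:
P^1 =
  S0: [1/2, 1/2]
  S1: [1/8, 7/8]
P^2 =
  S0: [5/16, 11/16]
  S1: [11/64, 53/64]
P^3 =
  S0: [31/128, 97/128]
  S1: [97/512, 415/512]
P^4 =
  S0: [221/1024, 803/1024]
  S1: [803/4096, 3293/4096]

(P^4)[S1 -> S0] = 803/4096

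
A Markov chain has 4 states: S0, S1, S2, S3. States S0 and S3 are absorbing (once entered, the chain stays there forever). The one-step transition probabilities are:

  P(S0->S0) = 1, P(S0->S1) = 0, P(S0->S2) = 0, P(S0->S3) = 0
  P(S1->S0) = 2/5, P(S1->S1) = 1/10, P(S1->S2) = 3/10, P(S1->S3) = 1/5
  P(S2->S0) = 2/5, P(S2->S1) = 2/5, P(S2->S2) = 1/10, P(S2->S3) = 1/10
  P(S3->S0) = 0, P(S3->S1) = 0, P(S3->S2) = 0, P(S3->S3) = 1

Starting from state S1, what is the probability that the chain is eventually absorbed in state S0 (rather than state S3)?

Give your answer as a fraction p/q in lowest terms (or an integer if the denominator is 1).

Answer: 16/23

Derivation:
Let a_i = P(absorbed in S0 | start in state i).
Boundary conditions: a_S0 = 1, a_S3 = 0.
For each transient state i, a_i = sum_j P(i->j) * a_j:
  a_S1 = 2/5*a_S0 + 1/10*a_S1 + 3/10*a_S2 + 1/5*a_S3
  a_S2 = 2/5*a_S0 + 2/5*a_S1 + 1/10*a_S2 + 1/10*a_S3

Substituting a_S0 = 1 and a_S3 = 0, rearrange to (I - Q) a = r where r[i] = P(i -> S0):
  [9/10, -3/10] . (a_S1, a_S2) = 2/5
  [-2/5, 9/10] . (a_S1, a_S2) = 2/5

Solving yields:
  a_S1 = 16/23
  a_S2 = 52/69

Starting state is S1, so the absorption probability is a_S1 = 16/23.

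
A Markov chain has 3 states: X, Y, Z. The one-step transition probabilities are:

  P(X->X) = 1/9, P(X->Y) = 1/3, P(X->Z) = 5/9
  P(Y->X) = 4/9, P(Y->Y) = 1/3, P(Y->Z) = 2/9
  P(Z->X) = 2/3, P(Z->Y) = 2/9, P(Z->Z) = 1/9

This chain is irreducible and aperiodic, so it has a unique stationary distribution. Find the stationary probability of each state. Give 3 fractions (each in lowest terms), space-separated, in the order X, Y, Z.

The stationary distribution satisfies pi = pi * P, i.e.:
  pi_X = 1/9*pi_X + 4/9*pi_Y + 2/3*pi_Z
  pi_Y = 1/3*pi_X + 1/3*pi_Y + 2/9*pi_Z
  pi_Z = 5/9*pi_X + 2/9*pi_Y + 1/9*pi_Z
with normalization: pi_X + pi_Y + pi_Z = 1.

Using the first 2 balance equations plus normalization, the linear system A*pi = b is:
  [-8/9, 4/9, 2/3] . pi = 0
  [1/3, -2/3, 2/9] . pi = 0
  [1, 1, 1] . pi = 1

Solving yields:
  pi_X = 22/57
  pi_Y = 17/57
  pi_Z = 6/19

Verification (pi * P):
  22/57*1/9 + 17/57*4/9 + 6/19*2/3 = 22/57 = pi_X  (ok)
  22/57*1/3 + 17/57*1/3 + 6/19*2/9 = 17/57 = pi_Y  (ok)
  22/57*5/9 + 17/57*2/9 + 6/19*1/9 = 6/19 = pi_Z  (ok)

Answer: 22/57 17/57 6/19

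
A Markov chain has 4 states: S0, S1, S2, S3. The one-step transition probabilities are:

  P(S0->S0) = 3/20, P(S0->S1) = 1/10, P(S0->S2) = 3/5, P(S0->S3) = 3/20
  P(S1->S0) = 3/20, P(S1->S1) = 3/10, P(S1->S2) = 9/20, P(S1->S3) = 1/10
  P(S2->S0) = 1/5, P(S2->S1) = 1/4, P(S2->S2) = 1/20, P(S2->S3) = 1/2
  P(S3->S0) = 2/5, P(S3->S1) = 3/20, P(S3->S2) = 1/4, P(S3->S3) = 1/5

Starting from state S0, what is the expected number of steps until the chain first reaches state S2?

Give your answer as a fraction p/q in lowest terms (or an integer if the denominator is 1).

Let h_i = expected steps to first reach S2 from state i.
Boundary: h_S2 = 0.
First-step equations for the other states:
  h_S0 = 1 + 3/20*h_S0 + 1/10*h_S1 + 3/5*h_S2 + 3/20*h_S3
  h_S1 = 1 + 3/20*h_S0 + 3/10*h_S1 + 9/20*h_S2 + 1/10*h_S3
  h_S3 = 1 + 2/5*h_S0 + 3/20*h_S1 + 1/4*h_S2 + 1/5*h_S3

Substituting h_S2 = 0 and rearranging gives the linear system (I - Q) h = 1:
  [17/20, -1/10, -3/20] . (h_S0, h_S1, h_S3) = 1
  [-3/20, 7/10, -1/10] . (h_S0, h_S1, h_S3) = 1
  [-2/5, -3/20, 4/5] . (h_S0, h_S1, h_S3) = 1

Solving yields:
  h_S0 = 1220/643
  h_S1 = 1420/643
  h_S3 = 1680/643

Starting state is S0, so the expected hitting time is h_S0 = 1220/643.

Answer: 1220/643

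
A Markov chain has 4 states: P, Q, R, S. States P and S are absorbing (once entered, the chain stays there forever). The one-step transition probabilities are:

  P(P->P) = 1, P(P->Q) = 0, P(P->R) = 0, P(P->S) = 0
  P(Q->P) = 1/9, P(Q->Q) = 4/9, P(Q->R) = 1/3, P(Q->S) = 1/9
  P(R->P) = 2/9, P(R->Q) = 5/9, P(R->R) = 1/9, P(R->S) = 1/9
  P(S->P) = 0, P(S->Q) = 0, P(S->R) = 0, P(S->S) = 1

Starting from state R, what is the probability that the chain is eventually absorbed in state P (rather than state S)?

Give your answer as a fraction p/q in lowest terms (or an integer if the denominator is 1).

Answer: 3/5

Derivation:
Let a_i = P(absorbed in P | start in state i).
Boundary conditions: a_P = 1, a_S = 0.
For each transient state i, a_i = sum_j P(i->j) * a_j:
  a_Q = 1/9*a_P + 4/9*a_Q + 1/3*a_R + 1/9*a_S
  a_R = 2/9*a_P + 5/9*a_Q + 1/9*a_R + 1/9*a_S

Substituting a_P = 1 and a_S = 0, rearrange to (I - Q) a = r where r[i] = P(i -> P):
  [5/9, -1/3] . (a_Q, a_R) = 1/9
  [-5/9, 8/9] . (a_Q, a_R) = 2/9

Solving yields:
  a_Q = 14/25
  a_R = 3/5

Starting state is R, so the absorption probability is a_R = 3/5.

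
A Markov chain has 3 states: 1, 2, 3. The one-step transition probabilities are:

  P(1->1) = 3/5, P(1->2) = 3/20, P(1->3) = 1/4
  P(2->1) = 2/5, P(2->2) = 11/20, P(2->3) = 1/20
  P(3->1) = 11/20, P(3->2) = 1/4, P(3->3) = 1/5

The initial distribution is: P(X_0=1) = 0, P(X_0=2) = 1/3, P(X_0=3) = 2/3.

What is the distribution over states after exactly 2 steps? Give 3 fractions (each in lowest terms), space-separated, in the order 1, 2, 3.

Answer: 209/400 61/200 69/400

Derivation:
Propagating the distribution step by step (d_{t+1} = d_t * P):
d_0 = (1=0, 2=1/3, 3=2/3)
  d_1[1] = 0*3/5 + 1/3*2/5 + 2/3*11/20 = 1/2
  d_1[2] = 0*3/20 + 1/3*11/20 + 2/3*1/4 = 7/20
  d_1[3] = 0*1/4 + 1/3*1/20 + 2/3*1/5 = 3/20
d_1 = (1=1/2, 2=7/20, 3=3/20)
  d_2[1] = 1/2*3/5 + 7/20*2/5 + 3/20*11/20 = 209/400
  d_2[2] = 1/2*3/20 + 7/20*11/20 + 3/20*1/4 = 61/200
  d_2[3] = 1/2*1/4 + 7/20*1/20 + 3/20*1/5 = 69/400
d_2 = (1=209/400, 2=61/200, 3=69/400)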